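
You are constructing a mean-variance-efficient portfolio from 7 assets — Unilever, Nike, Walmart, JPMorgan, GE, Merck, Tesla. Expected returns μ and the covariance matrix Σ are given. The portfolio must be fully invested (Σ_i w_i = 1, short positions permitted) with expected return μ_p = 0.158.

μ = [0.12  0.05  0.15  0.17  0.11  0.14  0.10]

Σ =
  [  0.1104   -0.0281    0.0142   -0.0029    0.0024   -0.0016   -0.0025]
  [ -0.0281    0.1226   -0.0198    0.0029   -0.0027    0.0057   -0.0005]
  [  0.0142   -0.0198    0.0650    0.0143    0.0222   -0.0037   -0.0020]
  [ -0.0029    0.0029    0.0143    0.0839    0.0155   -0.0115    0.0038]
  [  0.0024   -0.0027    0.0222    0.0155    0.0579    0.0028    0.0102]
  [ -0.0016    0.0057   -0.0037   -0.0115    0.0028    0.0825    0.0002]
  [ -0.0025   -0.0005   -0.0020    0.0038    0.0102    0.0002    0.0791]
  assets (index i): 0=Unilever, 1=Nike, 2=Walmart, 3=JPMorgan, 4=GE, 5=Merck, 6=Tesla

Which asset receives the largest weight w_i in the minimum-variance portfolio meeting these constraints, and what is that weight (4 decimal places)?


JPMorgan (0.3808)

g=Σ⁻¹μ = [1.1543  0.8622  1.9443  1.8604  0.3379  1.9919  1.2173]
h=Σ⁻¹𝟙 = [11.0111  12.1969  13.3301  9.5808  6.9548  13.1602  12.0140]
a=μᵀg=1.227304  b=𝟙ᵀg=9.368301  c=𝟙ᵀh=78.248001  D=ac−b²=8.269029
λ₁=(c·0.158−b)/D = (78.248001·0.158−9.368301)/8.269029 = 0.362181
λ₂=(a−b·0.158)/D = (1.227304−9.368301·0.158)/8.269029 = -0.030582
w* = 0.362181·g + -0.030582·h:
  w_0 = 0.362181·1.1543 + -0.030582·11.0111 = 0.0813  (Unilever)
  w_1 = 0.362181·0.8622 + -0.030582·12.1969 = -0.0607  (Nike)
  w_2 = 0.362181·1.9443 + -0.030582·13.3301 = 0.2965  (Walmart)
  w_3 = 0.362181·1.8604 + -0.030582·9.5808 = 0.3808  (JPMorgan)
  w_4 = 0.362181·0.3379 + -0.030582·6.9548 = -0.0903  (GE)
  w_5 = 0.362181·1.9919 + -0.030582·13.1602 = 0.3190  (Merck)
  w_6 = 0.362181·1.2173 + -0.030582·12.0140 = 0.0735  (Tesla)
Σw_i=1.0000  μᵀw=0.1580
σ²=wᵀΣw=λ₁·μ_p+λ₂ = 0.362181·0.158 + -0.030582 = 0.026642 ≈ 0.0266


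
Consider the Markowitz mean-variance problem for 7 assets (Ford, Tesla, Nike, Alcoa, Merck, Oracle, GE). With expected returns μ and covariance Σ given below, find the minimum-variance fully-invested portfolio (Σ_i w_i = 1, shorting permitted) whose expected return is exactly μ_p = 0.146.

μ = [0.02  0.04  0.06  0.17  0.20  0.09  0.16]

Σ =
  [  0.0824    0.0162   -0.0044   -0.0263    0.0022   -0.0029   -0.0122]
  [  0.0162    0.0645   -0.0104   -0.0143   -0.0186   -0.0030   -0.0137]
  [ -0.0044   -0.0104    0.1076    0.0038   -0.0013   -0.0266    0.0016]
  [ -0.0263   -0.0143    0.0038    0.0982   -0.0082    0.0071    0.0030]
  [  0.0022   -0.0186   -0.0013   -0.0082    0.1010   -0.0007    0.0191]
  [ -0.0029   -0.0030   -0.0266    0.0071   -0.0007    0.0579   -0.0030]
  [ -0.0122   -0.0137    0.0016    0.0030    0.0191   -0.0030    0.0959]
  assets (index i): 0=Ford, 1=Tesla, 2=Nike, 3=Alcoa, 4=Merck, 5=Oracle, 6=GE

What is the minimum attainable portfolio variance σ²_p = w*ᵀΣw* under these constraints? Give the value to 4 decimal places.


p=Σ⁻¹μ = [0.8368  2.2001  1.2555  2.2138  2.2728  2.1267  1.6128]
q=Σ⁻¹𝟙 = [15.7529  26.1583  18.4719  16.2825  13.5701  26.7679  13.4856]
a=μᵀp=1.460432  b=𝟙ᵀp=12.518543  c=𝟙ᵀq=130.489093  D=ac−b²=33.856487
λ₁=(c·0.146−b)/D = (130.489093·0.146−12.518543)/33.856487 = 0.192958
λ₂=(a−b·0.146)/D = (1.460432−12.518543·0.146)/33.856487 = -0.010848
w* = 0.192958·p + -0.010848·q:
  w_0 = 0.192958·0.8368 + -0.010848·15.7529 = -0.0094  (Ford)
  w_1 = 0.192958·2.2001 + -0.010848·26.1583 = 0.1408  (Tesla)
  w_2 = 0.192958·1.2555 + -0.010848·18.4719 = 0.0419  (Nike)
  w_3 = 0.192958·2.2138 + -0.010848·16.2825 = 0.2505  (Alcoa)
  w_4 = 0.192958·2.2728 + -0.010848·13.5701 = 0.2913  (Merck)
  w_5 = 0.192958·2.1267 + -0.010848·26.7679 = 0.1200  (Oracle)
  w_6 = 0.192958·1.6128 + -0.010848·13.4856 = 0.1649  (GE)
Σw_i=1.0000  μᵀw=0.1460
σ²=wᵀΣw=λ₁·μ_p+λ₂ = 0.192958·0.146 + -0.010848 = 0.017324 ≈ 0.0173

0.0173


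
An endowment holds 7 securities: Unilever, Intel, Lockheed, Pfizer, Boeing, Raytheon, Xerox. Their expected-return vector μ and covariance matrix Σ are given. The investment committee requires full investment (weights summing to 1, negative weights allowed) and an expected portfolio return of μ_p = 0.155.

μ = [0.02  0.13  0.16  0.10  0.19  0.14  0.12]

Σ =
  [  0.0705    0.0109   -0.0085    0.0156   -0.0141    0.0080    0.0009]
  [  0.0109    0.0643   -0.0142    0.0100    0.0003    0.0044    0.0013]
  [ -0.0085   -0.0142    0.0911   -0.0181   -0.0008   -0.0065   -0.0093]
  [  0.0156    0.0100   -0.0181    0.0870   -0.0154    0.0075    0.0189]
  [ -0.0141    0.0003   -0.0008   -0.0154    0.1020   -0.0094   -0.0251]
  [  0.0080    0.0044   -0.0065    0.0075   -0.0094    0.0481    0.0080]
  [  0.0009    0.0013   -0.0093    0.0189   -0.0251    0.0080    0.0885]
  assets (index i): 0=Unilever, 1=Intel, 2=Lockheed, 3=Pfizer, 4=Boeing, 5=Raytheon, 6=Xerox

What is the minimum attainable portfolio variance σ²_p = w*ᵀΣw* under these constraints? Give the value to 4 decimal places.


0.0121

u=Σ⁻¹μ = [0.1996  2.1439  2.8008  1.2797  2.8455  3.1053  1.8698]
v=Σ⁻¹𝟙 = [13.4319  14.3066  19.4703  9.9770  18.6197  19.5699  14.3799]
a=μᵀu=2.058554  b=𝟙ᵀu=14.244547  c=𝟙ᵀv=109.755219  D=ac−b²=23.029965
λ₁=(c·0.155−b)/D = (109.755219·0.155−14.244547)/23.029965 = 0.120170
λ₂=(a−b·0.155)/D = (2.058554−14.244547·0.155)/23.029965 = -0.006485
w* = 0.120170·u + -0.006485·v:
  w_0 = 0.120170·0.1996 + -0.006485·13.4319 = -0.0631  (Unilever)
  w_1 = 0.120170·2.1439 + -0.006485·14.3066 = 0.1649  (Intel)
  w_2 = 0.120170·2.8008 + -0.006485·19.4703 = 0.2103  (Lockheed)
  w_3 = 0.120170·1.2797 + -0.006485·9.9770 = 0.0891  (Pfizer)
  w_4 = 0.120170·2.8455 + -0.006485·18.6197 = 0.2212  (Boeing)
  w_5 = 0.120170·3.1053 + -0.006485·19.5699 = 0.2463  (Raytheon)
  w_6 = 0.120170·1.8698 + -0.006485·14.3799 = 0.1314  (Xerox)
Σw_i=1.0000  μᵀw=0.1550
σ²=wᵀΣw=λ₁·μ_p+λ₂ = 0.120170·0.155 + -0.006485 = 0.012141 ≈ 0.0121


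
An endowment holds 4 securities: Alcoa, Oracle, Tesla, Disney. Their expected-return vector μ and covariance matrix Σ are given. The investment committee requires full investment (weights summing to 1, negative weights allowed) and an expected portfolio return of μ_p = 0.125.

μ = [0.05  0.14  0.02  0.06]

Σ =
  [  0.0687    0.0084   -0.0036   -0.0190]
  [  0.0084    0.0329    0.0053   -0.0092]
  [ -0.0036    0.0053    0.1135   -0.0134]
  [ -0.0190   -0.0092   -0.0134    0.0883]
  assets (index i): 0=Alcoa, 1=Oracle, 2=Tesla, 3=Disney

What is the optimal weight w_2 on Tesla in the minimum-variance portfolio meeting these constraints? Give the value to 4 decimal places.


-0.0204

u=Σ⁻¹μ = [0.5450  4.4525  0.1369  1.2814]
v=Σ⁻¹𝟙 = [16.8639  29.9248  10.2656  19.6295]
a=μᵀu=0.730217  b=𝟙ᵀu=6.415748  c=𝟙ᵀv=76.683717  D=ac−b²=14.833962
λ₁=(c·0.125−b)/D = (76.683717·0.125−6.415748)/14.833962 = 0.213680
λ₂=(a−b·0.125)/D = (0.730217−6.415748·0.125)/14.833962 = -0.004837
w* = 0.213680·u + -0.004837·v:
  w_0 = 0.213680·0.5450 + -0.004837·16.8639 = 0.0349  (Alcoa)
  w_1 = 0.213680·4.4525 + -0.004837·29.9248 = 0.8067  (Oracle)
  w_2 = 0.213680·0.1369 + -0.004837·10.2656 = -0.0204  (Tesla)
  w_3 = 0.213680·1.2814 + -0.004837·19.6295 = 0.1789  (Disney)
Σw_i=1.0000  μᵀw=0.1250
σ²=wᵀΣw=λ₁·μ_p+λ₂ = 0.213680·0.125 + -0.004837 = 0.021873 ≈ 0.0219


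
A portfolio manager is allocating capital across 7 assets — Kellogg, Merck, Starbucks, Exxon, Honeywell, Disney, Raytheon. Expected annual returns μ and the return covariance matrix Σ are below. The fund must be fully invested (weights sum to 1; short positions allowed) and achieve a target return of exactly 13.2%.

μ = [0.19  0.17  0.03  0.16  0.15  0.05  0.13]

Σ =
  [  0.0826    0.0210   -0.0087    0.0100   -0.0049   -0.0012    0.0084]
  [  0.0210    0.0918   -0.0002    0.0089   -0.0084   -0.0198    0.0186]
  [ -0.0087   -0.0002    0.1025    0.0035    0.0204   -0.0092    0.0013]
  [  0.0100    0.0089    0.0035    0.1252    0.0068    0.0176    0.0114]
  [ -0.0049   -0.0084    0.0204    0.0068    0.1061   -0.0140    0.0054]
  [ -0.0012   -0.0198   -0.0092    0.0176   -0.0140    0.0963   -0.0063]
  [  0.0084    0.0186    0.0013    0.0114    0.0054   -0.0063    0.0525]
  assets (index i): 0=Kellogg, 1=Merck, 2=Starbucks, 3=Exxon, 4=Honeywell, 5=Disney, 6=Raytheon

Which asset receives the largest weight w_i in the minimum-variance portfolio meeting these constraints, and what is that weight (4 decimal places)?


x=Σ⁻¹μ = [1.8328  1.4451  0.1873  0.6510  1.6002  1.0681  1.4885]
y=Σ⁻¹𝟙 = [9.7384  9.8497  9.7496  2.2445  9.9535  15.4213  14.0978]
a=μᵀx=1.190636  b=𝟙ᵀx=8.273159  c=𝟙ᵀy=71.054806  D=ac−b²=16.155220
λ₁=(c·0.132−b)/D = (71.054806·0.132−8.273159)/16.155220 = 0.068466
λ₂=(a−b·0.132)/D = (1.190636−8.273159·0.132)/16.155220 = 0.006102
w* = 0.068466·x + 0.006102·y:
  w_0 = 0.068466·1.8328 + 0.006102·9.7384 = 0.1849  (Kellogg)
  w_1 = 0.068466·1.4451 + 0.006102·9.8497 = 0.1590  (Merck)
  w_2 = 0.068466·0.1873 + 0.006102·9.7496 = 0.0723  (Starbucks)
  w_3 = 0.068466·0.6510 + 0.006102·2.2445 = 0.0583  (Exxon)
  w_4 = 0.068466·1.6002 + 0.006102·9.9535 = 0.1703  (Honeywell)
  w_5 = 0.068466·1.0681 + 0.006102·15.4213 = 0.1672  (Disney)
  w_6 = 0.068466·1.4885 + 0.006102·14.0978 = 0.1879  (Raytheon)
Σw_i=1.0000  μᵀw=0.1320
σ²=wᵀΣw=λ₁·μ_p+λ₂ = 0.068466·0.132 + 0.006102 = 0.015139 ≈ 0.0151

Raytheon (0.1879)


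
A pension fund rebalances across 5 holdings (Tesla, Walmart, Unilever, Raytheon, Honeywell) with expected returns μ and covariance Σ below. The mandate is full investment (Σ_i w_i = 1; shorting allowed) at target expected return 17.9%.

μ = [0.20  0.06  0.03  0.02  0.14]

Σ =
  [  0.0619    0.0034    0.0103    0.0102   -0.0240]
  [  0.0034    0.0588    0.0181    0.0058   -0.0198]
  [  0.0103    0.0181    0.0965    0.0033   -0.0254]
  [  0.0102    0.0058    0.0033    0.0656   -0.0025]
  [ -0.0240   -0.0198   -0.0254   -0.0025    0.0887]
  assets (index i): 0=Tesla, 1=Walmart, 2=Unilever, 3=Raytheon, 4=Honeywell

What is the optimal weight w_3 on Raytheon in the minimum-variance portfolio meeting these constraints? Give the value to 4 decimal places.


g=Σ⁻¹μ = [4.4077  1.7918  0.3792  -0.4335  3.2673]
h=Σ⁻¹𝟙 = [21.1562  19.8242  10.5350  10.6145  24.7395]
a=μᵀg=1.449185  b=𝟙ᵀg=9.412556  c=𝟙ᵀh=86.869362  D=ac−b²=37.293579
λ₁=(c·0.179−b)/D = (86.869362·0.179−9.412556)/37.293579 = 0.164561
λ₂=(a−b·0.179)/D = (1.449185−9.412556·0.179)/37.293579 = -0.006319
w* = 0.164561·g + -0.006319·h:
  w_0 = 0.164561·4.4077 + -0.006319·21.1562 = 0.5917  (Tesla)
  w_1 = 0.164561·1.7918 + -0.006319·19.8242 = 0.1696  (Walmart)
  w_2 = 0.164561·0.3792 + -0.006319·10.5350 = -0.0042  (Unilever)
  w_3 = 0.164561·-0.4335 + -0.006319·10.6145 = -0.1384  (Raytheon)
  w_4 = 0.164561·3.2673 + -0.006319·24.7395 = 0.3813  (Honeywell)
Σw_i=1.0000  μᵀw=0.1790
σ²=wᵀΣw=λ₁·μ_p+λ₂ = 0.164561·0.179 + -0.006319 = 0.023137 ≈ 0.0231

-0.1384


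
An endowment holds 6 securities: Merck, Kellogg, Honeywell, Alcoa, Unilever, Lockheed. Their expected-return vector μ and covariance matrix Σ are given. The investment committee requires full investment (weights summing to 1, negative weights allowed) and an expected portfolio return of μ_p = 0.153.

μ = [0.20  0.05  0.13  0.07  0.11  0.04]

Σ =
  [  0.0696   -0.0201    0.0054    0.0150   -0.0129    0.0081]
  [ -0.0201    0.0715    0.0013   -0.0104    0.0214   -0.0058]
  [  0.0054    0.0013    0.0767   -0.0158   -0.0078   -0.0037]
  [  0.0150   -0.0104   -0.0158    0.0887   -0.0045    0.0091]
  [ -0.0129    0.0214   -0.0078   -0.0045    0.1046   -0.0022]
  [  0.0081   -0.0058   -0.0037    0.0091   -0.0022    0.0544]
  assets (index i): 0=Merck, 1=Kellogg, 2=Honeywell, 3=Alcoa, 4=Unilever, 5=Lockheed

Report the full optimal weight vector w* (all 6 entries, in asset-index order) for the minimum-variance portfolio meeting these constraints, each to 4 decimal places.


0.4875  0.1086  0.2171  0.0487  0.1846  -0.0464

x=Σ⁻¹μ = [3.1468  1.2935  1.7639  0.7447  1.3482  0.4546]
y=Σ⁻¹𝟙 = [15.5481  18.3392  16.0177  12.3568  9.8186  17.4420]
a=μᵀx=1.141942  b=𝟙ᵀx=8.751589  c=𝟙ᵀy=89.522434  D=ac−b²=25.639152
λ₁=(c·0.153−b)/D = (89.522434·0.153−8.751589)/25.639152 = 0.192882
λ₂=(a−b·0.153)/D = (1.141942−8.751589·0.153)/25.639152 = -0.007686
w* = 0.192882·x + -0.007686·y:
  w_0 = 0.192882·3.1468 + -0.007686·15.5481 = 0.4875  (Merck)
  w_1 = 0.192882·1.2935 + -0.007686·18.3392 = 0.1086  (Kellogg)
  w_2 = 0.192882·1.7639 + -0.007686·16.0177 = 0.2171  (Honeywell)
  w_3 = 0.192882·0.7447 + -0.007686·12.3568 = 0.0487  (Alcoa)
  w_4 = 0.192882·1.3482 + -0.007686·9.8186 = 0.1846  (Unilever)
  w_5 = 0.192882·0.4546 + -0.007686·17.4420 = -0.0464  (Lockheed)
Σw_i=1.0000  μᵀw=0.1530
σ²=wᵀΣw=λ₁·μ_p+λ₂ = 0.192882·0.153 + -0.007686 = 0.021825 ≈ 0.0218


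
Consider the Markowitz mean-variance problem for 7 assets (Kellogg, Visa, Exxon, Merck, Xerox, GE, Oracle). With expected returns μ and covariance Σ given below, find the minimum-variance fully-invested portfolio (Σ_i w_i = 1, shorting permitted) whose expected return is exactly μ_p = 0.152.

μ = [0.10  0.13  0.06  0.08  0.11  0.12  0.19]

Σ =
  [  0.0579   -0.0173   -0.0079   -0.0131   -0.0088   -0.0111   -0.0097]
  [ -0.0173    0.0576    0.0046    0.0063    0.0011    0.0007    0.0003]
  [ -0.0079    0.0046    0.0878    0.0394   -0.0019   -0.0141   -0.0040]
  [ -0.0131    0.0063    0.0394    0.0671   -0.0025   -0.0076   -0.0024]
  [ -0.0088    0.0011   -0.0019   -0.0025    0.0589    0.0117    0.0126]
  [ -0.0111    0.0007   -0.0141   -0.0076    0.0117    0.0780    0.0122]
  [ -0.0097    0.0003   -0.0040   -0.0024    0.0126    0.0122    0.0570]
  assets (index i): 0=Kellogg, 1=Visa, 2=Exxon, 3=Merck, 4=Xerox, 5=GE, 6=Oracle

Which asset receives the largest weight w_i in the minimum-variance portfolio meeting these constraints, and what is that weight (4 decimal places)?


p=Σ⁻¹μ = [4.2902  3.2422  0.5620  1.7592  1.4718  1.6268  3.4863]
q=Σ⁻¹𝟙 = [38.9012  25.7599  9.4153  17.6514  16.2049  16.2426  18.3736]
a=μᵀp=2.044480  b=𝟙ᵀp=16.438573  c=𝟙ᵀq=142.548884  D=ac−b²=21.211674
λ₁=(c·0.152−b)/D = (142.548884·0.152−16.438573)/21.211674 = 0.246508
λ₂=(a−b·0.152)/D = (2.044480−16.438573·0.152)/21.211674 = -0.021412
w* = 0.246508·p + -0.021412·q:
  w_0 = 0.246508·4.2902 + -0.021412·38.9012 = 0.2246  (Kellogg)
  w_1 = 0.246508·3.2422 + -0.021412·25.7599 = 0.2477  (Visa)
  w_2 = 0.246508·0.5620 + -0.021412·9.4153 = -0.0631  (Exxon)
  w_3 = 0.246508·1.7592 + -0.021412·17.6514 = 0.0557  (Merck)
  w_4 = 0.246508·1.4718 + -0.021412·16.2049 = 0.0158  (Xerox)
  w_5 = 0.246508·1.6268 + -0.021412·16.2426 = 0.0532  (GE)
  w_6 = 0.246508·3.4863 + -0.021412·18.3736 = 0.4660  (Oracle)
Σw_i=1.0000  μᵀw=0.1520
σ²=wᵀΣw=λ₁·μ_p+λ₂ = 0.246508·0.152 + -0.021412 = 0.016057 ≈ 0.0161

Oracle (0.4660)


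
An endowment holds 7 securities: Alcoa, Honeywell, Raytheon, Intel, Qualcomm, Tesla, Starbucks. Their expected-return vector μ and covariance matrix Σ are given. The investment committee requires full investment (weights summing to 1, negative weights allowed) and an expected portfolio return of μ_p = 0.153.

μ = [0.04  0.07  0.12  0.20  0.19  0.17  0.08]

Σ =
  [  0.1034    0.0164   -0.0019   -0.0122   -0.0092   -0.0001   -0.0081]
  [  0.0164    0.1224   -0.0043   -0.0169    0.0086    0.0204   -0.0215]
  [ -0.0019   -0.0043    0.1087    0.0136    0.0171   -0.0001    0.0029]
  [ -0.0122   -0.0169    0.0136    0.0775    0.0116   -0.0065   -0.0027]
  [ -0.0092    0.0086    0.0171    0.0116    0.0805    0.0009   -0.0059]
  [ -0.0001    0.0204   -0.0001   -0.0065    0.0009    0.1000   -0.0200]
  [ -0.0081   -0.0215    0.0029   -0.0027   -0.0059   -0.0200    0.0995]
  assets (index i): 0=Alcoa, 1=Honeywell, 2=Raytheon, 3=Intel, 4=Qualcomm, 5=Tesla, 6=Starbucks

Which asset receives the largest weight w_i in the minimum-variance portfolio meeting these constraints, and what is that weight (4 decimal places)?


Intel (0.2773)

g=Σ⁻¹μ = [0.9204  0.6389  0.4492  2.7139  2.0057  2.0511  1.6088]
h=Σ⁻¹𝟙 = [12.4499  8.9686  5.7182  15.8622  10.4484  12.4011  16.3777]
a=μᵀg=1.536699  b=𝟙ᵀg=10.388018  c=𝟙ᵀh=82.226158  D=ac−b²=18.445927
λ₁=(c·0.153−b)/D = (82.226158·0.153−10.388018)/18.445927 = 0.118865
λ₂=(a−b·0.153)/D = (1.536699−10.388018·0.153)/18.445927 = -0.002855
w* = 0.118865·g + -0.002855·h:
  w_0 = 0.118865·0.9204 + -0.002855·12.4499 = 0.0739  (Alcoa)
  w_1 = 0.118865·0.6389 + -0.002855·8.9686 = 0.0503  (Honeywell)
  w_2 = 0.118865·0.4492 + -0.002855·5.7182 = 0.0371  (Raytheon)
  w_3 = 0.118865·2.7139 + -0.002855·15.8622 = 0.2773  (Intel)
  w_4 = 0.118865·2.0057 + -0.002855·10.4484 = 0.2086  (Qualcomm)
  w_5 = 0.118865·2.0511 + -0.002855·12.4011 = 0.2084  (Tesla)
  w_6 = 0.118865·1.6088 + -0.002855·16.3777 = 0.1445  (Starbucks)
Σw_i=1.0000  μᵀw=0.1530
σ²=wᵀΣw=λ₁·μ_p+λ₂ = 0.118865·0.153 + -0.002855 = 0.015331 ≈ 0.0153


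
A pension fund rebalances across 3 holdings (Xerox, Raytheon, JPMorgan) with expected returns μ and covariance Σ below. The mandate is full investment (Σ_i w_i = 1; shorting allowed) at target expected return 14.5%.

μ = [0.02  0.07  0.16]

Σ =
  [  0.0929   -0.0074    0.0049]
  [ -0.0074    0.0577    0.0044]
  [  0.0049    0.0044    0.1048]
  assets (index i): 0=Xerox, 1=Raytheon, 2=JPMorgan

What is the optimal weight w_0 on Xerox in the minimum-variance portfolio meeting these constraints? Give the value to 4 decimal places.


p=Σ⁻¹μ = [0.2279  1.1304  1.4686]
q=Σ⁻¹𝟙 = [11.7813  18.2146  8.2264]
a=μᵀp=0.318662  b=𝟙ᵀp=2.826875  c=𝟙ᵀq=38.222313  D=ac−b²=4.188784
λ₁=(c·0.145−b)/D = (38.222313·0.145−2.826875)/4.188784 = 0.648245
λ₂=(a−b·0.145)/D = (0.318662−2.826875·0.145)/4.188784 = -0.021781
w* = 0.648245·p + -0.021781·q:
  w_0 = 0.648245·0.2279 + -0.021781·11.7813 = -0.1089  (Xerox)
  w_1 = 0.648245·1.1304 + -0.021781·18.2146 = 0.3361  (Raytheon)
  w_2 = 0.648245·1.4686 + -0.021781·8.2264 = 0.7728  (JPMorgan)
Σw_i=1.0000  μᵀw=0.1450
σ²=wᵀΣw=λ₁·μ_p+λ₂ = 0.648245·0.145 + -0.021781 = 0.072215 ≈ 0.0722

-0.1089


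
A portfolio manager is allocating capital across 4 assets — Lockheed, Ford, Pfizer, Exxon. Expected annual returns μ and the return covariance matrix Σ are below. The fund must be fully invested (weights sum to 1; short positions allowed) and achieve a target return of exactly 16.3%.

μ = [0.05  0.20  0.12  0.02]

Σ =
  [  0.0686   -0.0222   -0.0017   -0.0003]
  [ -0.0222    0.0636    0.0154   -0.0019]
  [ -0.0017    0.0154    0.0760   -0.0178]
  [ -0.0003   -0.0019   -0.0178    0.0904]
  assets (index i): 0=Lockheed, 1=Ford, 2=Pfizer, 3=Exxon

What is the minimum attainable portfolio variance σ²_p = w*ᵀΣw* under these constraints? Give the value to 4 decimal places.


x=Σ⁻¹μ = [1.9157  3.5829  1.0135  0.5025]
y=Σ⁻¹𝟙 = [21.6217  20.6002  12.7650  14.0801]
a=μᵀx=0.944037  b=𝟙ᵀx=7.014529  c=𝟙ᵀy=69.067047  D=ac−b²=15.998204
λ₁=(c·0.163−b)/D = (69.067047·0.163−7.014529)/15.998204 = 0.265242
λ₂=(a−b·0.163)/D = (0.944037−7.014529·0.163)/15.998204 = -0.012460
w* = 0.265242·x + -0.012460·y:
  w_0 = 0.265242·1.9157 + -0.012460·21.6217 = 0.2387  (Lockheed)
  w_1 = 0.265242·3.5829 + -0.012460·20.6002 = 0.6937  (Ford)
  w_2 = 0.265242·1.0135 + -0.012460·12.7650 = 0.1098  (Pfizer)
  w_3 = 0.265242·0.5025 + -0.012460·14.0801 = -0.0422  (Exxon)
Σw_i=1.0000  μᵀw=0.1630
σ²=wᵀΣw=λ₁·μ_p+λ₂ = 0.265242·0.163 + -0.012460 = 0.030775 ≈ 0.0308

0.0308


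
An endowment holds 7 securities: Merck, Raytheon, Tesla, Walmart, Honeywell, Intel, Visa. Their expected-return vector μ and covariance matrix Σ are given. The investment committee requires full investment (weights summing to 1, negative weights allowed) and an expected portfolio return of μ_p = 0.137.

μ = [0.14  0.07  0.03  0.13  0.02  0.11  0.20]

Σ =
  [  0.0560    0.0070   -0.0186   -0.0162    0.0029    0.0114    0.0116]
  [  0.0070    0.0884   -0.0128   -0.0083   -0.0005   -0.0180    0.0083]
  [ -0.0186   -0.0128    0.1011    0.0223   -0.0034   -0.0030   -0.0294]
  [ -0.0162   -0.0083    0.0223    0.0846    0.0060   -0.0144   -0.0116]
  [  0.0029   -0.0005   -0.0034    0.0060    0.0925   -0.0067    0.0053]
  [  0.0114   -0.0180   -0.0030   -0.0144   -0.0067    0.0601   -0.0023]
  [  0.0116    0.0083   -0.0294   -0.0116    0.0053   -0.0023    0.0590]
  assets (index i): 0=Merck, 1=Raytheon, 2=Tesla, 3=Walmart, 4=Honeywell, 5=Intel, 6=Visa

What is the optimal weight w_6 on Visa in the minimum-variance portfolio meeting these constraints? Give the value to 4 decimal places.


0.3086

p=Σ⁻¹μ = [2.2370  1.2441  1.5674  2.7030  -0.0122  2.6635  4.1924]
q=Σ⁻¹𝟙 = [16.4810  17.6792  19.3206  18.7463  10.3822  26.3637  24.6301]
a=μᵀp=1.929899  b=𝟙ᵀp=14.595188  c=𝟙ᵀq=133.603075  D=ac−b²=44.820952
λ₁=(c·0.137−b)/D = (133.603075·0.137−14.595188)/44.820952 = 0.082739
λ₂=(a−b·0.137)/D = (1.929899−14.595188·0.137)/44.820952 = -0.001554
w* = 0.082739·p + -0.001554·q:
  w_0 = 0.082739·2.2370 + -0.001554·16.4810 = 0.1595  (Merck)
  w_1 = 0.082739·1.2441 + -0.001554·17.6792 = 0.0755  (Raytheon)
  w_2 = 0.082739·1.5674 + -0.001554·19.3206 = 0.0997  (Tesla)
  w_3 = 0.082739·2.7030 + -0.001554·18.7463 = 0.1945  (Walmart)
  w_4 = 0.082739·-0.0122 + -0.001554·10.3822 = -0.0171  (Honeywell)
  w_5 = 0.082739·2.6635 + -0.001554·26.3637 = 0.1794  (Intel)
  w_6 = 0.082739·4.1924 + -0.001554·24.6301 = 0.3086  (Visa)
Σw_i=1.0000  μᵀw=0.1370
σ²=wᵀΣw=λ₁·μ_p+λ₂ = 0.082739·0.137 + -0.001554 = 0.009781 ≈ 0.0098


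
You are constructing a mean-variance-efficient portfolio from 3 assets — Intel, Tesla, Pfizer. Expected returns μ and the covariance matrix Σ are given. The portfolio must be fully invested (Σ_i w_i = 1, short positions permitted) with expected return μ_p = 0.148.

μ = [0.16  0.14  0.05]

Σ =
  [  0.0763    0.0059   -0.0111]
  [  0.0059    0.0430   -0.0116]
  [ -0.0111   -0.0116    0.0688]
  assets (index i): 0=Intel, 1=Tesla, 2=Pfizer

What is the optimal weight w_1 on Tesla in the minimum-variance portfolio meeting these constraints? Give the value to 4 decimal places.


u=Σ⁻¹μ = [2.0711  3.4131  1.6364]
v=Σ⁻¹𝟙 = [14.1221  27.0858  21.3801]
a=μᵀu=0.891027  b=𝟙ᵀu=7.120543  c=𝟙ᵀv=62.587930  D=ac−b²=5.065380
λ₁=(c·0.148−b)/D = (62.587930·0.148−7.120543)/5.065380 = 0.422963
λ₂=(a−b·0.148)/D = (0.891027−7.120543·0.148)/5.065380 = -0.032142
w* = 0.422963·u + -0.032142·v:
  w_0 = 0.422963·2.0711 + -0.032142·14.1221 = 0.4221  (Intel)
  w_1 = 0.422963·3.4131 + -0.032142·27.0858 = 0.5730  (Tesla)
  w_2 = 0.422963·1.6364 + -0.032142·21.3801 = 0.0049  (Pfizer)
Σw_i=1.0000  μᵀw=0.1480
σ²=wᵀΣw=λ₁·μ_p+λ₂ = 0.422963·0.148 + -0.032142 = 0.030456 ≈ 0.0305

0.5730


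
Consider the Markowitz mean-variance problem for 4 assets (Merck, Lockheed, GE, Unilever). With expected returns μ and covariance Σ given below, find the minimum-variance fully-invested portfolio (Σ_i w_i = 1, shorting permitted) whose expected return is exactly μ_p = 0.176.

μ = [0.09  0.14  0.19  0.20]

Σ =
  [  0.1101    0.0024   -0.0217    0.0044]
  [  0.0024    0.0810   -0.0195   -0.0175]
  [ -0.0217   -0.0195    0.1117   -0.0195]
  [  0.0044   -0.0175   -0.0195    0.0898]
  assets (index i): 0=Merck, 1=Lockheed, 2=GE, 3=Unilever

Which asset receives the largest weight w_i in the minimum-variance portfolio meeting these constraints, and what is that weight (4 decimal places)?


Unilever (0.3746)

u=Σ⁻¹μ = [1.2204  3.1859  3.0985  3.4611]
v=Σ⁻¹𝟙 = [11.4388  20.3061  17.9367  18.4275]
a=μᵀu=1.836784  b=𝟙ᵀu=10.965817  c=𝟙ᵀv=68.109081  D=ac−b²=4.852502
λ₁=(c·0.176−b)/D = (68.109081·0.176−10.965817)/4.852502 = 0.210485
λ₂=(a−b·0.176)/D = (1.836784−10.965817·0.176)/4.852502 = -0.019207
w* = 0.210485·u + -0.019207·v:
  w_0 = 0.210485·1.2204 + -0.019207·11.4388 = 0.0372  (Merck)
  w_1 = 0.210485·3.1859 + -0.019207·20.3061 = 0.2806  (Lockheed)
  w_2 = 0.210485·3.0985 + -0.019207·17.9367 = 0.3077  (GE)
  w_3 = 0.210485·3.4611 + -0.019207·18.4275 = 0.3746  (Unilever)
Σw_i=1.0000  μᵀw=0.1760
σ²=wᵀΣw=λ₁·μ_p+λ₂ = 0.210485·0.176 + -0.019207 = 0.017839 ≈ 0.0178


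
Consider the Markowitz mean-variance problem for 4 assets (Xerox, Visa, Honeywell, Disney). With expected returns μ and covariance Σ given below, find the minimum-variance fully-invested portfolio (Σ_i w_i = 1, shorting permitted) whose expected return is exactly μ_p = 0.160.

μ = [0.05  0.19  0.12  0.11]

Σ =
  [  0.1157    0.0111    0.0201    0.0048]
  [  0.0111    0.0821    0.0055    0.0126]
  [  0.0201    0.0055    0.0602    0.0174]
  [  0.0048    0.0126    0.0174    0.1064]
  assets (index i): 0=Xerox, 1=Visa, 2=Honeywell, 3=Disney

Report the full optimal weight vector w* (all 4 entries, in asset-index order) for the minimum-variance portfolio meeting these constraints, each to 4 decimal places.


x=Σ⁻¹μ = [-0.0856  2.1350  1.6794  0.5102]
y=Σ⁻¹𝟙 = [5.3414  9.7181  12.2025  6.0112]
a=μᵀx=0.659026  b=𝟙ᵀx=4.239044  c=𝟙ᵀy=33.273247  D=ac−b²=3.958436
λ₁=(c·0.160−b)/D = (33.273247·0.160−4.239044)/3.958436 = 0.274016
λ₂=(a−b·0.160)/D = (0.659026−4.239044·0.160)/3.958436 = -0.004856
w* = 0.274016·x + -0.004856·y:
  w_0 = 0.274016·-0.0856 + -0.004856·5.3414 = -0.0494  (Xerox)
  w_1 = 0.274016·2.1350 + -0.004856·9.7181 = 0.5378  (Visa)
  w_2 = 0.274016·1.6794 + -0.004856·12.2025 = 0.4009  (Honeywell)
  w_3 = 0.274016·0.5102 + -0.004856·6.0112 = 0.1106  (Disney)
Σw_i=1.0000  μᵀw=0.1600
σ²=wᵀΣw=λ₁·μ_p+λ₂ = 0.274016·0.160 + -0.004856 = 0.038987 ≈ 0.0390

-0.0494  0.5378  0.4009  0.1106


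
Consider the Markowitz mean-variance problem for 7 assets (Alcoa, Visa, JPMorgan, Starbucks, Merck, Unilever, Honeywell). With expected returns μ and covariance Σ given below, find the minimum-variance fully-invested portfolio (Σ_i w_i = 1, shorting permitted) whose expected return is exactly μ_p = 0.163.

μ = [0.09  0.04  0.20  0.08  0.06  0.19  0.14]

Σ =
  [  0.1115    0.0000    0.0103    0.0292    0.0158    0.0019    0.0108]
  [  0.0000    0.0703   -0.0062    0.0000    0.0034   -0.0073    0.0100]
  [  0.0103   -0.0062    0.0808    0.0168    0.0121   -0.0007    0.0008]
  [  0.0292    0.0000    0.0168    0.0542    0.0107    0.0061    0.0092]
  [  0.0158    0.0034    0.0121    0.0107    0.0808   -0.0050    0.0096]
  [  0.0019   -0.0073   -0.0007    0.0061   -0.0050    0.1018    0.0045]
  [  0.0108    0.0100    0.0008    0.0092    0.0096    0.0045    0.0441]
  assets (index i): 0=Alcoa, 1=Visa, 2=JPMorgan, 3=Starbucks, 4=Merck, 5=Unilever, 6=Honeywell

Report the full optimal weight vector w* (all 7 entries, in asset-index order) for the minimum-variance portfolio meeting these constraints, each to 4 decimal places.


0.0386  0.0688  0.3220  -0.0244  0.0078  0.2330  0.3543

x=Σ⁻¹μ = [0.3062  0.5809  2.4864  -0.1481  0.0910  1.8113  2.7490]
y=Σ⁻¹𝟙 = [3.1851  13.7832  10.0667  8.6086  7.4675  10.0472  14.1409]
a=μᵀx=1.270701  b=𝟙ᵀx=7.876762  c=𝟙ᵀy=67.299271  D=ac−b²=23.473860
λ₁=(c·0.163−b)/D = (67.299271·0.163−7.876762)/23.473860 = 0.131764
λ₂=(a−b·0.163)/D = (1.270701−7.876762·0.163)/23.473860 = -0.000563
w* = 0.131764·x + -0.000563·y:
  w_0 = 0.131764·0.3062 + -0.000563·3.1851 = 0.0386  (Alcoa)
  w_1 = 0.131764·0.5809 + -0.000563·13.7832 = 0.0688  (Visa)
  w_2 = 0.131764·2.4864 + -0.000563·10.0667 = 0.3220  (JPMorgan)
  w_3 = 0.131764·-0.1481 + -0.000563·8.6086 = -0.0244  (Starbucks)
  w_4 = 0.131764·0.0910 + -0.000563·7.4675 = 0.0078  (Merck)
  w_5 = 0.131764·1.8113 + -0.000563·10.0472 = 0.2330  (Unilever)
  w_6 = 0.131764·2.7490 + -0.000563·14.1409 = 0.3543  (Honeywell)
Σw_i=1.0000  μᵀw=0.1630
σ²=wᵀΣw=λ₁·μ_p+λ₂ = 0.131764·0.163 + -0.000563 = 0.020915 ≈ 0.0209


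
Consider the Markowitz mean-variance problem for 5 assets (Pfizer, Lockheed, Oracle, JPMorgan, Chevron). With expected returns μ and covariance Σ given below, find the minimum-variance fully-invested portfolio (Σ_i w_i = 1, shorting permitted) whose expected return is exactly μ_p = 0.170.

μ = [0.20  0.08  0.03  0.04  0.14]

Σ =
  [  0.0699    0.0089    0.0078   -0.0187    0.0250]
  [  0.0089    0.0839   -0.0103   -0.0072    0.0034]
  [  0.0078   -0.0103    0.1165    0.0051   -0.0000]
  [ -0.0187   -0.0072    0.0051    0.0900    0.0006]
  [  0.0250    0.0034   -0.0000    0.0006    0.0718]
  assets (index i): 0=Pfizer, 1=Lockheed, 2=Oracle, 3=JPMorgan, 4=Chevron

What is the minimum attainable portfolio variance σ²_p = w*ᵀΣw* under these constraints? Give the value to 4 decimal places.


0.0398

x=Σ⁻¹μ = [2.6918  0.7306  0.0959  1.0503  0.9692]
y=Σ⁻¹𝟙 = [12.4048  12.4686  8.2357  14.1600  8.8996]
a=μᵀx=0.777396  b=𝟙ᵀx=5.537859  c=𝟙ᵀy=56.168677  D=ac−b²=12.997418
λ₁=(c·0.170−b)/D = (56.168677·0.170−5.537859)/12.997418 = 0.308586
λ₂=(a−b·0.170)/D = (0.777396−5.537859·0.170)/12.997418 = -0.012621
w* = 0.308586·x + -0.012621·y:
  w_0 = 0.308586·2.6918 + -0.012621·12.4048 = 0.6741  (Pfizer)
  w_1 = 0.308586·0.7306 + -0.012621·12.4686 = 0.0681  (Lockheed)
  w_2 = 0.308586·0.0959 + -0.012621·8.2357 = -0.0743  (Oracle)
  w_3 = 0.308586·1.0503 + -0.012621·14.1600 = 0.1454  (JPMorgan)
  w_4 = 0.308586·0.9692 + -0.012621·8.8996 = 0.1868  (Chevron)
Σw_i=1.0000  μᵀw=0.1700
σ²=wᵀΣw=λ₁·μ_p+λ₂ = 0.308586·0.170 + -0.012621 = 0.039839 ≈ 0.0398


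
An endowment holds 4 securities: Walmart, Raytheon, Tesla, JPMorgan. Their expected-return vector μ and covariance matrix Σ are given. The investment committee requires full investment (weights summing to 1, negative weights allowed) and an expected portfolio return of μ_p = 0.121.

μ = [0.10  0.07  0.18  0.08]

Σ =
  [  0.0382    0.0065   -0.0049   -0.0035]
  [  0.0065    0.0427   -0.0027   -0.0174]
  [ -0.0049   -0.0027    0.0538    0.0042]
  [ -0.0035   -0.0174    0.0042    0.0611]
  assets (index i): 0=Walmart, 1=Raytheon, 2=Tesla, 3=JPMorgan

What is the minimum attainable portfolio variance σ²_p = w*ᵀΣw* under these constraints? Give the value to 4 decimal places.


0.0120

g=Σ⁻¹μ = [2.8744  2.1814  3.5726  1.8496]
h=Σ⁻¹𝟙 = [25.8380  31.0892  20.5266  25.2892]
a=μᵀg=1.231171  b=𝟙ᵀg=10.477978  c=𝟙ᵀh=102.743078  D=ac−b²=16.706268
λ₁=(c·0.121−b)/D = (102.743078·0.121−10.477978)/16.706268 = 0.116958
λ₂=(a−b·0.121)/D = (1.231171−10.477978·0.121)/16.706268 = -0.002195
w* = 0.116958·g + -0.002195·h:
  w_0 = 0.116958·2.8744 + -0.002195·25.8380 = 0.2795  (Walmart)
  w_1 = 0.116958·2.1814 + -0.002195·31.0892 = 0.1869  (Raytheon)
  w_2 = 0.116958·3.5726 + -0.002195·20.5266 = 0.3728  (Tesla)
  w_3 = 0.116958·1.8496 + -0.002195·25.2892 = 0.1608  (JPMorgan)
Σw_i=1.0000  μᵀw=0.1210
σ²=wᵀΣw=λ₁·μ_p+λ₂ = 0.116958·0.121 + -0.002195 = 0.011957 ≈ 0.0120


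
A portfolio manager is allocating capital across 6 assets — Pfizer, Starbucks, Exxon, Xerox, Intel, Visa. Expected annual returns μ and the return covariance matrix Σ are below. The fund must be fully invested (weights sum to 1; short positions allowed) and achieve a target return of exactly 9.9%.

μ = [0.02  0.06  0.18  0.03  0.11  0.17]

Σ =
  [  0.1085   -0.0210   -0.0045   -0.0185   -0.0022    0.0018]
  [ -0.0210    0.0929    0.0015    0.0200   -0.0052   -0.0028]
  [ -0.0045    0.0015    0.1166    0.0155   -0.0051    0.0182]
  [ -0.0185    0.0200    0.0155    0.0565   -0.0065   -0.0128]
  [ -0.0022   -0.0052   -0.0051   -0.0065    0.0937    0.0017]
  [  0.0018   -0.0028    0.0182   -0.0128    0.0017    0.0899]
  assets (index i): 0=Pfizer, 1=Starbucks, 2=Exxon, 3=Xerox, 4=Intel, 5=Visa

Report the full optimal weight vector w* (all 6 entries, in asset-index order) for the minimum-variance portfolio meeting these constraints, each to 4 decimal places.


p=Σ⁻¹μ = [0.4814  0.7246  1.2596  0.6250  1.3063  1.7132]
q=Σ⁻¹𝟙 = [15.2750  10.4937  4.6054  22.2110  13.1667  13.1255]
a=μᵀp=0.733523  b=𝟙ᵀp=6.110103  c=𝟙ᵀq=78.877290  D=ac−b²=20.524947
λ₁=(c·0.099−b)/D = (78.877290·0.099−6.110103)/20.524947 = 0.082765
λ₂=(a−b·0.099)/D = (0.733523−6.110103·0.099)/20.524947 = 0.006267
w* = 0.082765·p + 0.006267·q:
  w_0 = 0.082765·0.4814 + 0.006267·15.2750 = 0.1356  (Pfizer)
  w_1 = 0.082765·0.7246 + 0.006267·10.4937 = 0.1257  (Starbucks)
  w_2 = 0.082765·1.2596 + 0.006267·4.6054 = 0.1331  (Exxon)
  w_3 = 0.082765·0.6250 + 0.006267·22.2110 = 0.1909  (Xerox)
  w_4 = 0.082765·1.3063 + 0.006267·13.1667 = 0.1906  (Intel)
  w_5 = 0.082765·1.7132 + 0.006267·13.1255 = 0.2240  (Visa)
Σw_i=1.0000  μᵀw=0.0990
σ²=wᵀΣw=λ₁·μ_p+λ₂ = 0.082765·0.099 + 0.006267 = 0.014460 ≈ 0.0145

0.1356  0.1257  0.1331  0.1909  0.1906  0.2240


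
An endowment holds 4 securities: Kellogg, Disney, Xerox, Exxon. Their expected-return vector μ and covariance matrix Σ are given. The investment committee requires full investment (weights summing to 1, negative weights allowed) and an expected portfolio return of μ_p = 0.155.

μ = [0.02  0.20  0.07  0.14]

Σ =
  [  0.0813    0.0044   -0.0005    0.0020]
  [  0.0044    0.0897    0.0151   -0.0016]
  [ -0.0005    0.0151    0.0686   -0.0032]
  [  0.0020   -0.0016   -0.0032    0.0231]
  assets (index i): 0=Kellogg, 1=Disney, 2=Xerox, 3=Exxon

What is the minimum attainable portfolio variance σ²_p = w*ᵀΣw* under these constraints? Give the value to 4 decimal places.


0.0175

x=Σ⁻¹μ = [-0.0239  2.2040  0.8304  6.3304]
y=Σ⁻¹𝟙 = [10.8001  8.9318  14.7901  45.0225]
a=μᵀx=1.384692  b=𝟙ᵀx=9.340821  c=𝟙ᵀy=79.544526  D=ac−b²=22.893726
λ₁=(c·0.155−b)/D = (79.544526·0.155−9.340821)/22.893726 = 0.130541
λ₂=(a−b·0.155)/D = (1.384692−9.340821·0.155)/22.893726 = -0.002758
w* = 0.130541·x + -0.002758·y:
  w_0 = 0.130541·-0.0239 + -0.002758·10.8001 = -0.0329  (Kellogg)
  w_1 = 0.130541·2.2040 + -0.002758·8.9318 = 0.2631  (Disney)
  w_2 = 0.130541·0.8304 + -0.002758·14.7901 = 0.0676  (Xerox)
  w_3 = 0.130541·6.3304 + -0.002758·45.0225 = 0.7022  (Exxon)
Σw_i=1.0000  μᵀw=0.1550
σ²=wᵀΣw=λ₁·μ_p+λ₂ = 0.130541·0.155 + -0.002758 = 0.017476 ≈ 0.0175


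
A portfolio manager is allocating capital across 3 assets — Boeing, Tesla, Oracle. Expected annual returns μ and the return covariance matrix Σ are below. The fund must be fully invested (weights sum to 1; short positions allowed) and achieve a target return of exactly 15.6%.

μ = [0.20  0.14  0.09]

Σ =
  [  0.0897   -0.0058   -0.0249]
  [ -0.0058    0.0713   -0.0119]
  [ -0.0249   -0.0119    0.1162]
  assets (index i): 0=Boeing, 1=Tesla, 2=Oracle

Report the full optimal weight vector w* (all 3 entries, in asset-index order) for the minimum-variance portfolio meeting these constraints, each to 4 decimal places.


g=Σ⁻¹μ = [2.8435  2.4680  1.6366]
h=Σ⁻¹𝟙 = [16.1406  17.6535  13.8725]
a=μᵀg=1.061522  b=𝟙ᵀg=6.948143  c=𝟙ᵀh=47.666629  D=ac−b²=2.322501
λ₁=(c·0.156−b)/D = (47.666629·0.156−6.948143)/2.322501 = 0.210054
λ₂=(a−b·0.156)/D = (1.061522−6.948143·0.156)/2.322501 = -0.009640
w* = 0.210054·g + -0.009640·h:
  w_0 = 0.210054·2.8435 + -0.009640·16.1406 = 0.4417  (Boeing)
  w_1 = 0.210054·2.4680 + -0.009640·17.6535 = 0.3482  (Tesla)
  w_2 = 0.210054·1.6366 + -0.009640·13.8725 = 0.2101  (Oracle)
Σw_i=1.0000  μᵀw=0.1560
σ²=wᵀΣw=λ₁·μ_p+λ₂ = 0.210054·0.156 + -0.009640 = 0.023129 ≈ 0.0231

0.4417  0.3482  0.2101


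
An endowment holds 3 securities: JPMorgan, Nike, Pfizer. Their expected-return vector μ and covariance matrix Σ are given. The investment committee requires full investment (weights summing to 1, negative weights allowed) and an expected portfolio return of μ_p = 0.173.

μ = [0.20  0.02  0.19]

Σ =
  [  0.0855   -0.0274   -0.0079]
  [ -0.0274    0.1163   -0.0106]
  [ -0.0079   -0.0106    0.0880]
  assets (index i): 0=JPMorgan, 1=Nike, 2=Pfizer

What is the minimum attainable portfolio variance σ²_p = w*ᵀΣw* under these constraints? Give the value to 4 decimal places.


p=Σ⁻¹μ = [2.9257  1.0940  2.5535]
q=Σ⁻¹𝟙 = [17.5566  14.0686  14.6344]
a=μᵀp=1.092190  b=𝟙ᵀp=6.573224  c=𝟙ᵀq=46.259556  D=ac−b²=7.316967
λ₁=(c·0.173−b)/D = (46.259556·0.173−6.573224)/7.316967 = 0.195392
λ₂=(a−b·0.173)/D = (1.092190−6.573224·0.173)/7.316967 = -0.006147
w* = 0.195392·p + -0.006147·q:
  w_0 = 0.195392·2.9257 + -0.006147·17.5566 = 0.4637  (JPMorgan)
  w_1 = 0.195392·1.0940 + -0.006147·14.0686 = 0.1273  (Nike)
  w_2 = 0.195392·2.5535 + -0.006147·14.6344 = 0.4090  (Pfizer)
Σw_i=1.0000  μᵀw=0.1730
σ²=wᵀΣw=λ₁·μ_p+λ₂ = 0.195392·0.173 + -0.006147 = 0.027656 ≈ 0.0277

0.0277


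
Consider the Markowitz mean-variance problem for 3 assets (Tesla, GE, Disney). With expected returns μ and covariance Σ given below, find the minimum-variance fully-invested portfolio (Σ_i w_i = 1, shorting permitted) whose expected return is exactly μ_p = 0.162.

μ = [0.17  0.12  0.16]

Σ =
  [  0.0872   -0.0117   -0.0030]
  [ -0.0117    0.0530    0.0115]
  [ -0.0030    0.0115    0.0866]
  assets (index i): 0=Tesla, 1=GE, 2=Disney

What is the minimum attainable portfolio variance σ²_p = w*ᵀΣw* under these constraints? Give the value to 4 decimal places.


0.0363

u=Σ⁻¹μ = [2.3309  2.4303  1.6056]
v=Σ⁻¹𝟙 = [14.4780  20.0267  9.3895]
a=μᵀu=0.944779  b=𝟙ᵀu=6.366772  c=𝟙ᵀv=43.894119  D=ac−b²=0.934476
λ₁=(c·0.162−b)/D = (43.894119·0.162−6.366772)/0.934476 = 0.796249
λ₂=(a−b·0.162)/D = (0.944779−6.366772·0.162)/0.934476 = -0.092713
w* = 0.796249·u + -0.092713·v:
  w_0 = 0.796249·2.3309 + -0.092713·14.4780 = 0.5137  (Tesla)
  w_1 = 0.796249·2.4303 + -0.092713·20.0267 = 0.0784  (GE)
  w_2 = 0.796249·1.6056 + -0.092713·9.3895 = 0.4079  (Disney)
Σw_i=1.0000  μᵀw=0.1620
σ²=wᵀΣw=λ₁·μ_p+λ₂ = 0.796249·0.162 + -0.092713 = 0.036280 ≈ 0.0363


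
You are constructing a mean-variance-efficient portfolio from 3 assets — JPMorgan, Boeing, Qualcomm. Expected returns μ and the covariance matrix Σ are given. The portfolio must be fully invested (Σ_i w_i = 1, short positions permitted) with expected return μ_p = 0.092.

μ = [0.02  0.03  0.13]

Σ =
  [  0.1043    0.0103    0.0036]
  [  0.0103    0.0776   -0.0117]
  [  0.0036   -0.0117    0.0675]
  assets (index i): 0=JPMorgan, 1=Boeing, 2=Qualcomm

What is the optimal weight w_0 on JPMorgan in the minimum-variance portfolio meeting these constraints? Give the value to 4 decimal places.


0.0812

x=Σ⁻¹μ = [0.0534  0.6874  2.0422]
y=Σ⁻¹𝟙 = [7.5789  14.4305  16.9119]
a=μᵀx=0.287181  b=𝟙ᵀx=2.783039  c=𝟙ᵀy=38.921317  D=ac−b²=3.432144
λ₁=(c·0.092−b)/D = (38.921317·0.092−2.783039)/3.432144 = 0.232427
λ₂=(a−b·0.092)/D = (0.287181−2.783039·0.092)/3.432144 = 0.009073
w* = 0.232427·x + 0.009073·y:
  w_0 = 0.232427·0.0534 + 0.009073·7.5789 = 0.0812  (JPMorgan)
  w_1 = 0.232427·0.6874 + 0.009073·14.4305 = 0.2907  (Boeing)
  w_2 = 0.232427·2.0422 + 0.009073·16.9119 = 0.6281  (Qualcomm)
Σw_i=1.0000  μᵀw=0.0920
σ²=wᵀΣw=λ₁·μ_p+λ₂ = 0.232427·0.092 + 0.009073 = 0.030457 ≈ 0.0305


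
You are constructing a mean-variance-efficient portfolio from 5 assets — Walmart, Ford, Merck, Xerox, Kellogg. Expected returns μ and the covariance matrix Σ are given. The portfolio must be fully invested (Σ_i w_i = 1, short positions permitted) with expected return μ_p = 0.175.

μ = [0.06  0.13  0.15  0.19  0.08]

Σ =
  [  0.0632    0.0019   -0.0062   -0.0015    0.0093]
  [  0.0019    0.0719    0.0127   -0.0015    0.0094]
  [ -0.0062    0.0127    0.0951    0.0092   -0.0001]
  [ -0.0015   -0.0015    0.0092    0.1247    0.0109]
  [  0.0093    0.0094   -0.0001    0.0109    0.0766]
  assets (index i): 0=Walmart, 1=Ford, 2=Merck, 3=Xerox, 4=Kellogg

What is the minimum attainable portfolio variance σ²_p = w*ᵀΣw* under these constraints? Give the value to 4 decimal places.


g=Σ⁻¹μ = [0.9858  1.5105  1.3040  1.4102  0.5404]
h=Σ⁻¹𝟙 = [15.2726  10.8206  9.4116  6.8600  8.9088]
a=μᵀg=0.762284  b=𝟙ᵀg=5.750897  c=𝟙ᵀh=51.273763  D=ac−b²=6.012369
λ₁=(c·0.175−b)/D = (51.273763·0.175−5.750897)/6.012369 = 0.535897
λ₂=(a−b·0.175)/D = (0.762284−5.750897·0.175)/6.012369 = -0.040603
w* = 0.535897·g + -0.040603·h:
  w_0 = 0.535897·0.9858 + -0.040603·15.2726 = -0.0918  (Walmart)
  w_1 = 0.535897·1.5105 + -0.040603·10.8206 = 0.3701  (Ford)
  w_2 = 0.535897·1.3040 + -0.040603·9.4116 = 0.3167  (Merck)
  w_3 = 0.535897·1.4102 + -0.040603·6.8600 = 0.4772  (Xerox)
  w_4 = 0.535897·0.5404 + -0.040603·8.9088 = -0.0721  (Kellogg)
Σw_i=1.0000  μᵀw=0.1750
σ²=wᵀΣw=λ₁·μ_p+λ₂ = 0.535897·0.175 + -0.040603 = 0.053179 ≈ 0.0532

0.0532
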